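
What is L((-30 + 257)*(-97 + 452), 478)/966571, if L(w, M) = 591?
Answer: 591/966571 ≈ 0.00061144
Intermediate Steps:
L((-30 + 257)*(-97 + 452), 478)/966571 = 591/966571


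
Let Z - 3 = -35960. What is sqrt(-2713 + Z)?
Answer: I*sqrt(38670) ≈ 196.65*I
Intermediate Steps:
Z = -35957 (Z = 3 - 35960 = -35957)
sqrt(-2713 + Z) = sqrt(-2713 - 35957) = sqrt(-38670) = I*sqrt(38670)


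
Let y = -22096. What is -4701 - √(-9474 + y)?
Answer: -4701 - I*√31570 ≈ -4701.0 - 177.68*I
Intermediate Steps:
-4701 - √(-9474 + y) = -4701 - √(-9474 - 22096) = -4701 - √(-31570) = -4701 - I*√31570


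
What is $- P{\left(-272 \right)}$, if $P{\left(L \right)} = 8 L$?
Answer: $2176$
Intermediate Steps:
$- P{\left(-272 \right)} = - 8 \left(-272\right) = \left(-1\right) \left(-2176\right) = 2176$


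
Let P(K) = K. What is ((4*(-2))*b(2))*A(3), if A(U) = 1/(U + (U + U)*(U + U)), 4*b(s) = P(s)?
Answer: -4/39 ≈ -0.10256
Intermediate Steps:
b(s) = s/4
A(U) = 1/(U + 4*U²) (A(U) = 1/(U + (2*U)*(2*U)) = 1/(U + 4*U²))
((4*(-2))*b(2))*A(3) = ((4*(-2))*((¼)*2))*(1/(3*(1 + 4*3))) = (-8*½)*(1/(3*(1 + 12))) = -4/(3*13) = -4*1/39 = -4/39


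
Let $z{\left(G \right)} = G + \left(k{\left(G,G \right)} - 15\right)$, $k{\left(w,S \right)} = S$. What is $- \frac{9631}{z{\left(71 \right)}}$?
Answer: $- \frac{9631}{127} \approx -75.835$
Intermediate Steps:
$z{\left(G \right)} = -15 + 2 G$ ($z{\left(G \right)} = G + \left(G - 15\right) = G + \left(-15 + G\right) = -15 + 2 G$)
$- \frac{9631}{z{\left(71 \right)}} = - \frac{9631}{-15 + 2 \cdot 71} = - \frac{9631}{-15 + 142} = - \frac{9631}{127}$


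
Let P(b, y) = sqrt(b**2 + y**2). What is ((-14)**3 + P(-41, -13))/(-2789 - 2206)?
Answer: 2744/4995 - sqrt(74)/999 ≈ 0.54074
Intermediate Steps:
((-14)**3 + P(-41, -13))/(-2789 - 2206) = ((-14)**3 + sqrt((-41)**2 + (-13)**2))/(-2789 - 2206) = (-2744 + sqrt(1681 + 169))/(-4995) = (-2744 + sqrt(1850))*(-1/4995) = (-2744 + 5*sqrt(74))*(-1/4995) = 2744/4995 - sqrt(74)/999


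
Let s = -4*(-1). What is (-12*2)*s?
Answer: -96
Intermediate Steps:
s = 4
(-12*2)*s = -12*2*4 = -24*4 = -96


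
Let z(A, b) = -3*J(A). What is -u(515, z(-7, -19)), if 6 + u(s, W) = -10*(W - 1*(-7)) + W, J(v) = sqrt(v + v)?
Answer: 76 - 27*I*sqrt(14) ≈ 76.0 - 101.02*I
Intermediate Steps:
J(v) = sqrt(2)*sqrt(v) (J(v) = sqrt(2*v) = sqrt(2)*sqrt(v))
z(A, b) = -3*sqrt(2)*sqrt(A)
u(s, W) = -76 - 9*W (u(s, W) = -6 + (-10*(W - 1*(-7)) + W) = -6 + (-10*(W + 7) + W) = -6 + (-10*(7 + W) + W) = -6 + ((-70 - 10*W) + W) = -6 + (-70 - 9*W) = -76 - 9*W)
-u(515, z(-7, -19)) = -(-76 - (-27)*sqrt(2)*sqrt(-7)) = -(-76 - (-27)*sqrt(2)*I*sqrt(7)) = -(-76 - (-27)*I*sqrt(14)) = -(-76 + 27*I*sqrt(14)) = 76 - 27*I*sqrt(14)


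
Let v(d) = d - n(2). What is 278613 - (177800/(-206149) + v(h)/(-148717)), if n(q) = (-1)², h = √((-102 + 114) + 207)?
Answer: 8541705021941080/30657860833 + √219/148717 ≈ 2.7861e+5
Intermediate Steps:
h = √219 (h = √(12 + 207) = √219 ≈ 14.799)
n(q) = 1
v(d) = -1 + d (v(d) = d - 1*1 = d - 1 = -1 + d)
278613 - (177800/(-206149) + v(h)/(-148717)) = 278613 - (177800/(-206149) + (-1 + √219)/(-148717)) = 278613 - (177800*(-1/206149) + (-1 + √219)*(-1/148717)) = 278613 - (-177800/206149 + (1/148717 - √219/148717)) = 278613 - (-26441676451/30657860833 - √219/148717) = 278613 + (26441676451/30657860833 + √219/148717) = 8541705021941080/30657860833 + √219/148717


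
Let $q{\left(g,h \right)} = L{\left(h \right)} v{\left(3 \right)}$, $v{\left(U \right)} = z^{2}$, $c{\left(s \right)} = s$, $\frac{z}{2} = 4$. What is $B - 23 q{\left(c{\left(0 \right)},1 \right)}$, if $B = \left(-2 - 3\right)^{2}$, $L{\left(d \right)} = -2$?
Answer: $2969$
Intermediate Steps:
$z = 8$ ($z = 2 \cdot 4 = 8$)
$B = 25$ ($B = \left(-5\right)^{2} = 25$)
$v{\left(U \right)} = 64$ ($v{\left(U \right)} = 8^{2} = 64$)
$q{\left(g,h \right)} = -128$ ($q{\left(g,h \right)} = \left(-2\right) 64 = -128$)
$B - 23 q{\left(c{\left(0 \right)},1 \right)} = 25 - -2944 = 25 + 2944 = 2969$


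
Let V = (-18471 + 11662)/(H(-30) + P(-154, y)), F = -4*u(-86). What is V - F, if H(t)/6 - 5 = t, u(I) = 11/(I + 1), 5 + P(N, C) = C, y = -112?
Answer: 567017/22695 ≈ 24.984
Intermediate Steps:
P(N, C) = -5 + C
u(I) = 11/(1 + I)
F = 44/85 (F = -44/(1 - 86) = -44/(-85) = -44*(-1)/85 = -4*(-11/85) = 44/85 ≈ 0.51765)
H(t) = 30 + 6*t
V = 6809/267 (V = (-18471 + 11662)/((30 + 6*(-30)) + (-5 - 112)) = -6809/((30 - 180) - 117) = -6809/(-150 - 117) = -6809/(-267) = -6809*(-1/267) = 6809/267 ≈ 25.502)
V - F = 6809/267 - 1*44/85 = 6809/267 - 44/85 = 567017/22695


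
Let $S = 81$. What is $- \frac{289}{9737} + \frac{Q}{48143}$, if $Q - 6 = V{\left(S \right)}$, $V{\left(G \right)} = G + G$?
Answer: $- \frac{12277511}{468768391} \approx -0.026191$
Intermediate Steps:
$V{\left(G \right)} = 2 G$
$Q = 168$ ($Q = 6 + 2 \cdot 81 = 6 + 162 = 168$)
$- \frac{289}{9737} + \frac{Q}{48143} = - \frac{289}{9737} + \frac{168}{48143} = - \frac{12277511}{468768391}$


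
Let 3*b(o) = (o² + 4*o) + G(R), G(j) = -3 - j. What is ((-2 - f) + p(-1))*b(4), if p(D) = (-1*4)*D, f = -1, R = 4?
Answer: 25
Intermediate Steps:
p(D) = -4*D
b(o) = -7/3 + o²/3 + 4*o/3 (b(o) = ((o² + 4*o) + (-3 - 1*4))/3 = ((o² + 4*o) + (-3 - 4))/3 = ((o² + 4*o) - 7)/3 = (-7 + o² + 4*o)/3 = -7/3 + o²/3 + 4*o/3)
((-2 - f) + p(-1))*b(4) = ((-2 - 1*(-1)) - 4*(-1))*(-7/3 + (⅓)*4² + (4/3)*4) = ((-2 + 1) + 4)*(-7/3 + (⅓)*16 + 16/3) = (-1 + 4)*(-7/3 + 16/3 + 16/3) = 3*(25/3) = 25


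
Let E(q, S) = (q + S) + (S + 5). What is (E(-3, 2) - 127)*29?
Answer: -3509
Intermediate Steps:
E(q, S) = 5 + q + 2*S (E(q, S) = (S + q) + (5 + S) = 5 + q + 2*S)
(E(-3, 2) - 127)*29 = ((5 - 3 + 2*2) - 127)*29 = ((5 - 3 + 4) - 127)*29 = (6 - 127)*29 = -121*29 = -3509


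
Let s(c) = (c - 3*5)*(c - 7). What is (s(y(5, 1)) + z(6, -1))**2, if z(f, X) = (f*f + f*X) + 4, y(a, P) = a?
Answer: 2916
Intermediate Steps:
z(f, X) = 4 + f**2 + X*f (z(f, X) = (f**2 + X*f) + 4 = 4 + f**2 + X*f)
s(c) = (-15 + c)*(-7 + c) (s(c) = (c - 15)*(-7 + c) = (-15 + c)*(-7 + c))
(s(y(5, 1)) + z(6, -1))**2 = ((105 + 5**2 - 22*5) + (4 + 6**2 - 1*6))**2 = ((105 + 25 - 110) + (4 + 36 - 6))**2 = (20 + 34)**2 = 54**2 = 2916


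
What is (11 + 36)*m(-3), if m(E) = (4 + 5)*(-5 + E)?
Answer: -3384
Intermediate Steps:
m(E) = -45 + 9*E (m(E) = 9*(-5 + E) = -45 + 9*E)
(11 + 36)*m(-3) = (11 + 36)*(-45 + 9*(-3)) = 47*(-45 - 27) = 47*(-72) = -3384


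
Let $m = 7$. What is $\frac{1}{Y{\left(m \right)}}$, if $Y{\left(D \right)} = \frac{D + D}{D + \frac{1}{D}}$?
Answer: $\frac{25}{49} \approx 0.5102$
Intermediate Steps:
$Y{\left(D \right)} = \frac{2 D}{D + \frac{1}{D}}$
$\frac{1}{Y{\left(m \right)}} = \frac{1}{2 \cdot 7^{2} \frac{1}{1 + 7^{2}}} = \frac{1}{2 \cdot 49 \frac{1}{1 + 49}} = \frac{1}{2 \cdot 49 \cdot \frac{1}{50}} = \frac{1}{\frac{49}{25}} = \frac{25}{49}$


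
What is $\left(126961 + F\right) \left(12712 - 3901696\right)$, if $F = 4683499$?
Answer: $-18707801972640$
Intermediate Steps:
$\left(126961 + F\right) \left(12712 - 3901696\right) = \left(126961 + 4683499\right) \left(12712 - 3901696\right) = 4810460 \left(-3888984\right) = -18707801972640$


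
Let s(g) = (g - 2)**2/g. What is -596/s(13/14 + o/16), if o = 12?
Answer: -784336/81 ≈ -9683.2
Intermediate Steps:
s(g) = (-2 + g)**2/g
-596/s(13/14 + o/16) = -596*(13/14 + 12/16)/(-2 + (13/14 + 12/16))**2 = -596*(13*(1/14) + 12*(1/16))/(-2 + (13*(1/14) + 12*(1/16)))**2 = -596*(13/14 + 3/4)/(-2 + (13/14 + 3/4))**2 = -596*47/(28*(-2 + 47/28)**2) = -596/(28*(-9/28)**2/47) = -596/((28/47)*(81/784)) = -596/81/1316 = -596*1316/81 = -784336/81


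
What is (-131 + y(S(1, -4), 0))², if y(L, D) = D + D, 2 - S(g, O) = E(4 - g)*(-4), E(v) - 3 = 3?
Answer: 17161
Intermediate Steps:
E(v) = 6 (E(v) = 3 + 3 = 6)
S(g, O) = 26 (S(g, O) = 2 - 6*(-4) = 2 - 1*(-24) = 2 + 24 = 26)
y(L, D) = 2*D
(-131 + y(S(1, -4), 0))² = (-131 + 2*0)² = (-131 + 0)² = (-131)² = 17161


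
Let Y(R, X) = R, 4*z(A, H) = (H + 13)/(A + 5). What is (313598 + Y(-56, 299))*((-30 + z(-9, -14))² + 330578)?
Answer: 13303180866339/128 ≈ 1.0393e+11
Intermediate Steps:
z(A, H) = (13 + H)/(4*(5 + A)) (z(A, H) = ((H + 13)/(A + 5))/4 = ((13 + H)/(5 + A))/4 = (13 + H)/(4*(5 + A)))
(313598 + Y(-56, 299))*((-30 + z(-9, -14))² + 330578) = (313598 - 56)*((-30 + (13 - 14)/(4*(5 - 9)))² + 330578) = 313542*((-30 + (¼)*(-1)/(-4))² + 330578) = 313542*((-30 + (¼)*(-¼)*(-1))² + 330578) = 313542*((-30 + 1/16)² + 330578) = 313542*((-479/16)² + 330578) = 313542*(229441/256 + 330578) = 313542*(84857409/256) = 13303180866339/128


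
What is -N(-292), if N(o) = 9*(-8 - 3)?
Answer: 99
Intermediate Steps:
N(o) = -99 (N(o) = 9*(-11) = -99)
-N(-292) = -1*(-99) = 99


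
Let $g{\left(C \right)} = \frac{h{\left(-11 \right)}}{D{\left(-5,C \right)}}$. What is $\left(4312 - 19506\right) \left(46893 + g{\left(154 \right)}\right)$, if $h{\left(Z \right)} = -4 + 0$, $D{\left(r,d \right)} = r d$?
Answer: $- \frac{274309543558}{385} \approx -7.1249 \cdot 10^{8}$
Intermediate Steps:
$D{\left(r,d \right)} = d r$
$h{\left(Z \right)} = -4$
$g{\left(C \right)} = \frac{4}{5 C}$ ($g{\left(C \right)} = - \frac{4}{C \left(-5\right)} = - \frac{4}{\left(-5\right) C} = - 4 \left(- \frac{1}{5 C}\right) = \frac{4}{5 C}$)
$\left(4312 - 19506\right) \left(46893 + g{\left(154 \right)}\right) = \left(4312 - 19506\right) \left(46893 + \frac{4}{5 \cdot 154}\right) = - 15194 \left(46893 + \frac{4}{5} \cdot \frac{1}{154}\right) = - 15194 \left(46893 + \frac{2}{385}\right) = \left(-15194\right) \frac{18053807}{385} = - \frac{274309543558}{385}$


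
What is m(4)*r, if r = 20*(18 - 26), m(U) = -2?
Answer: 320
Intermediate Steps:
r = -160 (r = 20*(-8) = -160)
m(4)*r = -2*(-160) = 320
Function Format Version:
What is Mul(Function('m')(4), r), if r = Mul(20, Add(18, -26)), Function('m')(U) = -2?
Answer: 320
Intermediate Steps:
r = -160 (r = Mul(20, -8) = -160)
Mul(Function('m')(4), r) = Mul(-2, -160) = 320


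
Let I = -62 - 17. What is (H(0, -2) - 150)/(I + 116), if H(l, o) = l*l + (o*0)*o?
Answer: -150/37 ≈ -4.0541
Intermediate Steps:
I = -79
H(l, o) = l**2 (H(l, o) = l**2 + 0*o = l**2 + 0 = l**2)
(H(0, -2) - 150)/(I + 116) = (0**2 - 150)/(-79 + 116) = (0 - 150)/37 = -150*1/37 = -150/37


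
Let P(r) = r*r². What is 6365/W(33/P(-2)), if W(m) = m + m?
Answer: -25460/33 ≈ -771.52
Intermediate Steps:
P(r) = r³
W(m) = 2*m
6365/W(33/P(-2)) = 6365/((2*(33/((-2)³)))) = 6365/((2*(33/(-8)))) = 6365/((2*(33*(-⅛)))) = 6365/((2*(-33/8))) = 6365/(-33/4) = 6365*(-4/33) = -25460/33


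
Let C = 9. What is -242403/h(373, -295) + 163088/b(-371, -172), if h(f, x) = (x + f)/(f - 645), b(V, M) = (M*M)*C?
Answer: 182867016485/216333 ≈ 8.4530e+5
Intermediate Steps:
b(V, M) = 9*M² (b(V, M) = (M*M)*9 = M²*9 = 9*M²)
h(f, x) = (f + x)/(-645 + f)
-242403/h(373, -295) + 163088/b(-371, -172) = -242403*(-645 + 373)/(373 - 295) + 163088/((9*(-172)²)) = -242403/(78/(-272)) + 163088/((9*29584)) = -242403/((-1/272*78)) + 163088/266256 = -242403/(-39/136) + 163088*(1/266256) = -242403*(-136/39) + 10193/16641 = 10988936/13 + 10193/16641 = 182867016485/216333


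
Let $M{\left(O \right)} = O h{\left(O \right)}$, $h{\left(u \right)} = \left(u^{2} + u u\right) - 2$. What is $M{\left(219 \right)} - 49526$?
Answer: $20956954$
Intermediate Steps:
$h{\left(u \right)} = -2 + 2 u^{2}$ ($h{\left(u \right)} = \left(u^{2} + u^{2}\right) - 2 = 2 u^{2} - 2 = -2 + 2 u^{2}$)
$M{\left(O \right)} = O \left(-2 + 2 O^{2}\right)$
$M{\left(219 \right)} - 49526 = 2 \cdot 219 \left(-1 + 219^{2}\right) - 49526 = 2 \cdot 219 \left(-1 + 47961\right) - 49526 = 2 \cdot 219 \cdot 47960 - 49526 = 21006480 - 49526 = 20956954$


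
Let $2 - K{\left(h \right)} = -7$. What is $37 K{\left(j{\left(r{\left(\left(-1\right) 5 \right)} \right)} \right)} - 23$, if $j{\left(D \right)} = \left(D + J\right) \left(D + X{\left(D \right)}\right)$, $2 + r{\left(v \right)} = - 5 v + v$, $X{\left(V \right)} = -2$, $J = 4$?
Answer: $310$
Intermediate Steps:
$r{\left(v \right)} = -2 - 4 v$ ($r{\left(v \right)} = -2 + \left(- 5 v + v\right) = -2 - 4 v$)
$j{\left(D \right)} = \left(-2 + D\right) \left(4 + D\right)$ ($j{\left(D \right)} = \left(D + 4\right) \left(D - 2\right) = \left(4 + D\right) \left(-2 + D\right) = \left(-2 + D\right) \left(4 + D\right)$)
$K{\left(h \right)} = 9$ ($K{\left(h \right)} = 2 - -7 = 2 + 7 = 9$)
$37 K{\left(j{\left(r{\left(\left(-1\right) 5 \right)} \right)} \right)} - 23 = 37 \cdot 9 - 23 = 333 - 23 = 310$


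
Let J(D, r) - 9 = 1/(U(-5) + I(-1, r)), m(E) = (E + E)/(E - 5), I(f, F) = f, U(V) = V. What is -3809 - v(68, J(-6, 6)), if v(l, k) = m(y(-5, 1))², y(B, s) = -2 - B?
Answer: -3818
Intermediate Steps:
m(E) = 2*E/(-5 + E) (m(E) = (2*E)/(-5 + E) = 2*E/(-5 + E))
J(D, r) = 53/6 (J(D, r) = 9 + 1/(-5 - 1) = 9 + 1/(-6) = 9 - ⅙ = 53/6)
v(l, k) = 9 (v(l, k) = (2*(-2 - 1*(-5))/(-5 + (-2 - 1*(-5))))² = (2*(-2 + 5)/(-5 + (-2 + 5)))² = (2*3/(-5 + 3))² = (2*3/(-2))² = (2*3*(-½))² = (-3)² = 9)
-3809 - v(68, J(-6, 6)) = -3809 - 1*9 = -3809 - 9 = -3818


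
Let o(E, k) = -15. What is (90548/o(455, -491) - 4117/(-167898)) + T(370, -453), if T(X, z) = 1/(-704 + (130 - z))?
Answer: -204393027411/33859430 ≈ -6036.5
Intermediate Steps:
T(X, z) = 1/(-574 - z)
(90548/o(455, -491) - 4117/(-167898)) + T(370, -453) = (90548/(-15) - 4117/(-167898)) - 1/(574 - 453) = (90548*(-1/15) - 4117*(-1/167898)) - 1/121 = (-90548/15 + 4117/167898) - 1*1/121 = -1689196261/279830 - 1/121 = -204393027411/33859430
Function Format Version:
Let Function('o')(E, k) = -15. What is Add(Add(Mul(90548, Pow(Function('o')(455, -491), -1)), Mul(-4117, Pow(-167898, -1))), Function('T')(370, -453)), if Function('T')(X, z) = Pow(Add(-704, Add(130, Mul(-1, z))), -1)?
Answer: Rational(-204393027411, 33859430) ≈ -6036.5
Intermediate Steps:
Function('T')(X, z) = Pow(Add(-574, Mul(-1, z)), -1)
Add(Add(Mul(90548, Pow(Function('o')(455, -491), -1)), Mul(-4117, Pow(-167898, -1))), Function('T')(370, -453)) = Add(Add(Mul(90548, Pow(-15, -1)), Mul(-4117, Pow(-167898, -1))), Mul(-1, Pow(Add(574, -453), -1))) = Add(Add(Mul(90548, Rational(-1, 15)), Mul(-4117, Rational(-1, 167898))), Mul(-1, Pow(121, -1))) = Add(Add(Rational(-90548, 15), Rational(4117, 167898)), Mul(-1, Rational(1, 121))) = Add(Rational(-1689196261, 279830), Rational(-1, 121)) = Rational(-204393027411, 33859430)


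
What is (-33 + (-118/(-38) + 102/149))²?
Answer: 6838297636/8014561 ≈ 853.23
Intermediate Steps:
(-33 + (-118/(-38) + 102/149))² = (-33 + (-118*(-1/38) + 102*(1/149)))² = (-33 + (59/19 + 102/149))² = (-33 + 10729/2831)² = (-82694/2831)² = 6838297636/8014561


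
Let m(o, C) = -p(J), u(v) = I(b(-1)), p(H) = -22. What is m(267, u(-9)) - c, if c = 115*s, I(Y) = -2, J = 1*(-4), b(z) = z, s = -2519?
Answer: 289707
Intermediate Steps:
J = -4
u(v) = -2
m(o, C) = 22 (m(o, C) = -1*(-22) = 22)
c = -289685 (c = 115*(-2519) = -289685)
m(267, u(-9)) - c = 22 - 1*(-289685) = 22 + 289685 = 289707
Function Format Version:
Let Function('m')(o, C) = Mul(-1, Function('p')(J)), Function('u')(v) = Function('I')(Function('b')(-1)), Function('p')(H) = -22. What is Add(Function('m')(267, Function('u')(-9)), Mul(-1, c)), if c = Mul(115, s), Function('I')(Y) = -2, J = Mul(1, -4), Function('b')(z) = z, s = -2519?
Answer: 289707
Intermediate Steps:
J = -4
Function('u')(v) = -2
Function('m')(o, C) = 22 (Function('m')(o, C) = Mul(-1, -22) = 22)
c = -289685 (c = Mul(115, -2519) = -289685)
Add(Function('m')(267, Function('u')(-9)), Mul(-1, c)) = Add(22, Mul(-1, -289685)) = Add(22, 289685) = 289707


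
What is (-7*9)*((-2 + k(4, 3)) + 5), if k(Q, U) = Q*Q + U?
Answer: -1386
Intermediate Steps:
k(Q, U) = U + Q**2 (k(Q, U) = Q**2 + U = U + Q**2)
(-7*9)*((-2 + k(4, 3)) + 5) = (-7*9)*((-2 + (3 + 4**2)) + 5) = -63*((-2 + (3 + 16)) + 5) = -63*((-2 + 19) + 5) = -63*(17 + 5) = -63*22 = -1386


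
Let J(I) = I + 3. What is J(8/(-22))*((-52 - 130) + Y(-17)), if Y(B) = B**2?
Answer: 3103/11 ≈ 282.09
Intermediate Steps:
J(I) = 3 + I
J(8/(-22))*((-52 - 130) + Y(-17)) = (3 + 8/(-22))*((-52 - 130) + (-17)**2) = (3 + 8*(-1/22))*(-182 + 289) = (3 - 4/11)*107 = (29/11)*107 = 3103/11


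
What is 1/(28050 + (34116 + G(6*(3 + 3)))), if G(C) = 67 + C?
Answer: 1/62269 ≈ 1.6059e-5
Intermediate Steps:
1/(28050 + (34116 + G(6*(3 + 3)))) = 1/(28050 + (34116 + (67 + 6*(3 + 3)))) = 1/(28050 + (34116 + (67 + 6*6))) = 1/(28050 + (34116 + (67 + 36))) = 1/(28050 + (34116 + 103)) = 1/(28050 + 34219) = 1/62269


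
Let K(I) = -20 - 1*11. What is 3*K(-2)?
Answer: -93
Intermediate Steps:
K(I) = -31 (K(I) = -20 - 11 = -31)
3*K(-2) = 3*(-31) = -93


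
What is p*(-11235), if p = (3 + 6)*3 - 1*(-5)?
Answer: -359520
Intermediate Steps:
p = 32 (p = 9*3 + 5 = 27 + 5 = 32)
p*(-11235) = 32*(-11235) = -359520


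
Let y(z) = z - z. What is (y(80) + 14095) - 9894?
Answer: 4201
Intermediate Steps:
y(z) = 0
(y(80) + 14095) - 9894 = (0 + 14095) - 9894 = 14095 - 9894 = 4201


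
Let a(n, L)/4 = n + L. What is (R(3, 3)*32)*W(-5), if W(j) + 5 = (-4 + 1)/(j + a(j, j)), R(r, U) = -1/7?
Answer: 2368/105 ≈ 22.552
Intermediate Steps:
a(n, L) = 4*L + 4*n (a(n, L) = 4*(n + L) = 4*(L + n) = 4*L + 4*n)
R(r, U) = -⅐ (R(r, U) = -1*⅐ = -⅐)
W(j) = -5 - 1/(3*j) (W(j) = -5 + (-4 + 1)/(j + (4*j + 4*j)) = -5 - 3/(j + 8*j) = -5 - 3*1/(9*j) = -5 - 1/(3*j))
(R(3, 3)*32)*W(-5) = (-⅐*32)*(-5 - ⅓/(-5)) = -32*(-5 - ⅓*(-⅕))/7 = -32*(-5 + 1/15)/7 = -32/7*(-74/15) = 2368/105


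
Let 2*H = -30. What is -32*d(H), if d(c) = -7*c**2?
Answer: 50400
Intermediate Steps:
H = -15 (H = (1/2)*(-30) = -15)
-32*d(H) = -(-224)*(-15)**2 = -(-224)*225 = -32*(-1575) = 50400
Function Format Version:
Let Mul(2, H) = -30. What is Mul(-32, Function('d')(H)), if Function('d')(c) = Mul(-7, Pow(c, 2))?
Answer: 50400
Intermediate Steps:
H = -15 (H = Mul(Rational(1, 2), -30) = -15)
Mul(-32, Function('d')(H)) = Mul(-32, Mul(-7, Pow(-15, 2))) = Mul(-32, Mul(-7, 225)) = Mul(-32, -1575) = 50400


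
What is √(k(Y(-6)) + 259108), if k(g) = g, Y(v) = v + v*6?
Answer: √259066 ≈ 508.99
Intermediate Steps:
Y(v) = 7*v (Y(v) = v + 6*v = 7*v)
√(k(Y(-6)) + 259108) = √(7*(-6) + 259108) = √(-42 + 259108) = √259066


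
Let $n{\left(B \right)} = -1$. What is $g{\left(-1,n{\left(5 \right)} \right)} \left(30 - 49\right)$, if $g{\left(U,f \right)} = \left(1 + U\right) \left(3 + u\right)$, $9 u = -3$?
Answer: $0$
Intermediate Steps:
$u = - \frac{1}{3}$ ($u = \frac{1}{9} \left(-3\right) = - \frac{1}{3} \approx -0.33333$)
$g{\left(U,f \right)} = \frac{8}{3} + \frac{8 U}{3}$ ($g{\left(U,f \right)} = \left(1 + U\right) \left(3 - \frac{1}{3}\right) = \left(1 + U\right) \frac{8}{3} = \frac{8}{3} + \frac{8 U}{3}$)
$g{\left(-1,n{\left(5 \right)} \right)} \left(30 - 49\right) = \left(\frac{8}{3} + \frac{8}{3} \left(-1\right)\right) \left(30 - 49\right) = \left(\frac{8}{3} - \frac{8}{3}\right) \left(-19\right) = 0 \left(-19\right) = 0$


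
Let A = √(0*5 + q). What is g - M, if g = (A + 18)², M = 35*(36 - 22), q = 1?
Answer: -129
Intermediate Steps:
A = 1 (A = √(0*5 + 1) = √(0 + 1) = √1 = 1)
M = 490 (M = 35*14 = 490)
g = 361 (g = (1 + 18)² = 19² = 361)
g - M = 361 - 1*490 = 361 - 490 = -129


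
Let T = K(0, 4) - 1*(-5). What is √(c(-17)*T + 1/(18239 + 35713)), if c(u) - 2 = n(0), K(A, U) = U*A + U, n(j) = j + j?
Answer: √818668491/6744 ≈ 4.2426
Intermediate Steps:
n(j) = 2*j
K(A, U) = U + A*U (K(A, U) = A*U + U = U + A*U)
T = 9 (T = 4*(1 + 0) - 1*(-5) = 4*1 + 5 = 4 + 5 = 9)
c(u) = 2 (c(u) = 2 + 2*0 = 2 + 0 = 2)
√(c(-17)*T + 1/(18239 + 35713)) = √(2*9 + 1/(18239 + 35713)) = √(18 + 1/53952) = √(971137/53952) = √818668491/6744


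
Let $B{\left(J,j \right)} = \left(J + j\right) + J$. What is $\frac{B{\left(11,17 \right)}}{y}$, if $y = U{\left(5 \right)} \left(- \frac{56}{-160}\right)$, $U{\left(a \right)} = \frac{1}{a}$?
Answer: $\frac{3900}{7} \approx 557.14$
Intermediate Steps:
$B{\left(J,j \right)} = j + 2 J$
$y = \frac{7}{100}$ ($y = \frac{\left(-56\right) \frac{1}{-160}}{5} = \frac{\left(-56\right) \left(- \frac{1}{160}\right)}{5} = \frac{1}{5} \cdot \frac{7}{20} = \frac{7}{100} \approx 0.07$)
$\frac{B{\left(11,17 \right)}}{y} = \frac{17 + 2 \cdot 11}{\frac{7}{100}} = \left(17 + 22\right) \frac{100}{7} = 39 \cdot \frac{100}{7} = \frac{3900}{7}$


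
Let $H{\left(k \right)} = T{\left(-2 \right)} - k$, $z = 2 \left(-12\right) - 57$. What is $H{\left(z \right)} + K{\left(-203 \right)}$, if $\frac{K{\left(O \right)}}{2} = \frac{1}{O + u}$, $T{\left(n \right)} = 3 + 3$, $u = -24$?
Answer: $\frac{19747}{227} \approx 86.991$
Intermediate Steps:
$T{\left(n \right)} = 6$
$z = -81$ ($z = -24 - 57 = -81$)
$K{\left(O \right)} = \frac{2}{-24 + O}$ ($K{\left(O \right)} = \frac{2}{O - 24} = \frac{2}{-24 + O}$)
$H{\left(k \right)} = 6 - k$
$H{\left(z \right)} + K{\left(-203 \right)} = \left(6 - -81\right) + \frac{2}{-24 - 203} = \left(6 + 81\right) + \frac{2}{-227} = 87 + 2 \left(- \frac{1}{227}\right) = 87 - \frac{2}{227} = \frac{19747}{227}$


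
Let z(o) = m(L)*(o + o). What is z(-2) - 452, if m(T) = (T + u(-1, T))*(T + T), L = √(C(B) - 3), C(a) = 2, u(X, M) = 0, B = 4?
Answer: -444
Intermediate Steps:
L = I (L = √(2 - 3) = √(-1) = I ≈ 1.0*I)
m(T) = 2*T² (m(T) = (T + 0)*(T + T) = T*(2*T) = 2*T²)
z(o) = -4*o (z(o) = (2*I²)*(o + o) = (2*(-1))*(2*o) = -4*o)
z(-2) - 452 = -4*(-2) - 452 = 8 - 452 = -444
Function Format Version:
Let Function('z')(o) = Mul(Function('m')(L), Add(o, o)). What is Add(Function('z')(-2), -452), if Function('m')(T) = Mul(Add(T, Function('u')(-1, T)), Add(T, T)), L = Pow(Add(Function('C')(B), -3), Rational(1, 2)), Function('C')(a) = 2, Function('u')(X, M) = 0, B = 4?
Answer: -444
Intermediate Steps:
L = I (L = Pow(Add(2, -3), Rational(1, 2)) = Pow(-1, Rational(1, 2)) = I ≈ Mul(1.0000, I))
Function('m')(T) = Mul(2, Pow(T, 2)) (Function('m')(T) = Mul(Add(T, 0), Add(T, T)) = Mul(T, Mul(2, T)) = Mul(2, Pow(T, 2)))
Function('z')(o) = Mul(-4, o) (Function('z')(o) = Mul(Mul(2, Pow(I, 2)), Add(o, o)) = Mul(Mul(2, -1), Mul(2, o)) = Mul(-2, Mul(2, o)) = Mul(-4, o))
Add(Function('z')(-2), -452) = Add(Mul(-4, -2), -452) = Add(8, -452) = -444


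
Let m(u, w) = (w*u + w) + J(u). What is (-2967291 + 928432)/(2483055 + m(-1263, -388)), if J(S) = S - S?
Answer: -2038859/2972711 ≈ -0.68586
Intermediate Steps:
J(S) = 0
m(u, w) = w + u*w (m(u, w) = (w*u + w) + 0 = (u*w + w) + 0 = (w + u*w) + 0 = w + u*w)
(-2967291 + 928432)/(2483055 + m(-1263, -388)) = (-2967291 + 928432)/(2483055 - 388*(1 - 1263)) = -2038859/(2483055 - 388*(-1262)) = -2038859/(2483055 + 489656) = -2038859/2972711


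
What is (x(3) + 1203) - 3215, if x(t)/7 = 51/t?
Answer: -1893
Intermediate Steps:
x(t) = 357/t (x(t) = 7*(51/t) = 357/t)
(x(3) + 1203) - 3215 = (357/3 + 1203) - 3215 = (357*(⅓) + 1203) - 3215 = (119 + 1203) - 3215 = 1322 - 3215 = -1893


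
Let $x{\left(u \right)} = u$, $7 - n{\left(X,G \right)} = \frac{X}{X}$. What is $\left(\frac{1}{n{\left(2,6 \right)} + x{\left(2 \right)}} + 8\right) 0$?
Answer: $0$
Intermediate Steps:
$n{\left(X,G \right)} = 6$ ($n{\left(X,G \right)} = 7 - \frac{X}{X} = 7 - 1 = 6$)
$\left(\frac{1}{n{\left(2,6 \right)} + x{\left(2 \right)}} + 8\right) 0 = \left(\frac{1}{6 + 2} + 8\right) 0 = \left(\frac{1}{8} + 8\right) 0 = \frac{65}{8} \cdot 0 = 0$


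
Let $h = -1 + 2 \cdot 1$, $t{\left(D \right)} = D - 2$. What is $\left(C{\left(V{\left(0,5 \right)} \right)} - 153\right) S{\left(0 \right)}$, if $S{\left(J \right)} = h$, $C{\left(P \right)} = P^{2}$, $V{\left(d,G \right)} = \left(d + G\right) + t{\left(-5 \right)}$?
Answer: $-149$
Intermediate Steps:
$t{\left(D \right)} = -2 + D$ ($t{\left(D \right)} = D - 2 = -2 + D$)
$V{\left(d,G \right)} = -7 + G + d$ ($V{\left(d,G \right)} = \left(d + G\right) - 7 = \left(G + d\right) - 7 = -7 + G + d$)
$h = 1$ ($h = -1 + 2 = 1$)
$S{\left(J \right)} = 1$
$\left(C{\left(V{\left(0,5 \right)} \right)} - 153\right) S{\left(0 \right)} = \left(\left(-7 + 5 + 0\right)^{2} - 153\right) 1 = \left(\left(-2\right)^{2} - 153\right) 1 = \left(4 - 153\right) 1 = \left(-149\right) 1 = -149$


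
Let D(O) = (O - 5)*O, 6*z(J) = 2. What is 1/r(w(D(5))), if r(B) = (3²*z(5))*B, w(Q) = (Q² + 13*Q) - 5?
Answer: -1/15 ≈ -0.066667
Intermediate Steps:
z(J) = ⅓ (z(J) = (⅙)*2 = ⅓)
D(O) = O*(-5 + O) (D(O) = (-5 + O)*O = O*(-5 + O))
w(Q) = -5 + Q² + 13*Q
r(B) = 3*B (r(B) = (3²*(⅓))*B = (9*(⅓))*B = 3*B)
1/r(w(D(5))) = 1/(3*(-5 + (5*(-5 + 5))² + 13*(5*(-5 + 5)))) = 1/(3*(-5 + (5*0)² + 13*(5*0))) = 1/(3*(-5 + 0² + 13*0)) = 1/(3*(-5 + 0 + 0)) = 1/(3*(-5)) = 1/(-15) = -1/15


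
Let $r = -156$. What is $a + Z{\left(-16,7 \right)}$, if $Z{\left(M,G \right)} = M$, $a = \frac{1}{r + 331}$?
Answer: $- \frac{2799}{175} \approx -15.994$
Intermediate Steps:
$a = \frac{1}{175}$ ($a = \frac{1}{-156 + 331} = \frac{1}{175} \approx 0.0057143$)
$a + Z{\left(-16,7 \right)} = \frac{1}{175} - 16 = - \frac{2799}{175}$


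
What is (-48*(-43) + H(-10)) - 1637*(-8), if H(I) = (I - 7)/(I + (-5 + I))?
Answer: 379017/25 ≈ 15161.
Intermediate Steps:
H(I) = (-7 + I)/(-5 + 2*I)
(-48*(-43) + H(-10)) - 1637*(-8) = (-48*(-43) + (-7 - 10)/(-5 + 2*(-10))) - 1637*(-8) = (2064 - 17/(-5 - 20)) - 1*(-13096) = (2064 - 17/(-25)) + 13096 = (2064 - 1/25*(-17)) + 13096 = (2064 + 17/25) + 13096 = 51617/25 + 13096 = 379017/25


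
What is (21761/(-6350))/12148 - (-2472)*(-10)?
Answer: -1906895877761/77139800 ≈ -24720.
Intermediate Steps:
(21761/(-6350))/12148 - (-2472)*(-10) = (21761*(-1/6350))*(1/12148) - 1*24720 = -21761/6350*1/12148 - 24720 = -21761/77139800 - 24720 = -1906895877761/77139800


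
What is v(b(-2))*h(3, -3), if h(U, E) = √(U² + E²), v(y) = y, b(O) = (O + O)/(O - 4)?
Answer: 2*√2 ≈ 2.8284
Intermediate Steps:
b(O) = 2*O/(-4 + O) (b(O) = (2*O)/(-4 + O) = 2*O/(-4 + O))
h(U, E) = √(E² + U²)
v(b(-2))*h(3, -3) = (2*(-2)/(-4 - 2))*√((-3)² + 3²) = (2*(-2)/(-6))*√(9 + 9) = (2*(-2)*(-⅙))*√18 = 2*(3*√2)/3 = 2*√2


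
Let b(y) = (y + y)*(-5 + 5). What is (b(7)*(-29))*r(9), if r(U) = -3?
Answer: 0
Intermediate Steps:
b(y) = 0 (b(y) = (2*y)*0 = 0)
(b(7)*(-29))*r(9) = (0*(-29))*(-3) = 0*(-3) = 0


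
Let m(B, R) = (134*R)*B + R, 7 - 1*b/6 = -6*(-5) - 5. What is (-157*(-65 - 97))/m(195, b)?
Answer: -471/52262 ≈ -0.0090123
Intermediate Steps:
b = -108 (b = 42 - 6*(-6*(-5) - 5) = 42 - 6*(30 - 5) = 42 - 6*25 = 42 - 150 = -108)
m(B, R) = R + 134*B*R (m(B, R) = 134*B*R + R = R + 134*B*R)
(-157*(-65 - 97))/m(195, b) = (-157*(-65 - 97))/((-108*(1 + 134*195))) = (-157*(-162))/((-108*(1 + 26130))) = 25434/((-108*26131)) = 25434/(-2822148) = 25434*(-1/2822148) = -471/52262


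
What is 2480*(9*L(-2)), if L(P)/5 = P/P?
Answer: 111600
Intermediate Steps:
L(P) = 5 (L(P) = 5*(P/P) = 5*1 = 5)
2480*(9*L(-2)) = 2480*(9*5) = 2480*45 = 111600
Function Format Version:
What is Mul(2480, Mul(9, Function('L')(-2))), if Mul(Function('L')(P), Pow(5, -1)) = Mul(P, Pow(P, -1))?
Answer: 111600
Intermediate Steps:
Function('L')(P) = 5 (Function('L')(P) = Mul(5, Mul(P, Pow(P, -1))) = Mul(5, 1) = 5)
Mul(2480, Mul(9, Function('L')(-2))) = Mul(2480, Mul(9, 5)) = Mul(2480, 45) = 111600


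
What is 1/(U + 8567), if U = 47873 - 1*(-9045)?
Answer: 1/65485 ≈ 1.5271e-5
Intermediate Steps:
U = 56918 (U = 47873 + 9045 = 56918)
1/(U + 8567) = 1/(56918 + 8567) = 1/65485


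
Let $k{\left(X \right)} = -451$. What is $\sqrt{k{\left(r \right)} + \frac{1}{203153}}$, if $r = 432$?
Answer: $\frac{i \sqrt{18613284572306}}{203153} \approx 21.237 i$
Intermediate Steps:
$\sqrt{k{\left(r \right)} + \frac{1}{203153}} = \sqrt{-451 + \frac{1}{203153}} = \sqrt{- \frac{91622002}{203153}} = \frac{i \sqrt{18613284572306}}{203153}$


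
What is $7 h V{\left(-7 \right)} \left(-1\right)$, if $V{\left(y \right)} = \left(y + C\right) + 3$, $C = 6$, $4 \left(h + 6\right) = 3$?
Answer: $\frac{147}{2} \approx 73.5$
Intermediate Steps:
$h = - \frac{21}{4}$ ($h = -6 + \frac{1}{4} \cdot 3 = -6 + \frac{3}{4} = - \frac{21}{4} \approx -5.25$)
$V{\left(y \right)} = 9 + y$ ($V{\left(y \right)} = \left(y + 6\right) + 3 = \left(6 + y\right) + 3 = 9 + y$)
$7 h V{\left(-7 \right)} \left(-1\right) = 7 \left(- \frac{21}{4}\right) \left(9 - 7\right) \left(-1\right) = - \frac{147 \cdot 2 \left(-1\right)}{4} = \left(- \frac{147}{4}\right) \left(-2\right) = \frac{147}{2}$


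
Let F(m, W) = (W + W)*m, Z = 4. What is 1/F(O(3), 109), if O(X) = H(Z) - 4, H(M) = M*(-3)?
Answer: -1/3488 ≈ -0.00028670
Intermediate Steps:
H(M) = -3*M
O(X) = -16 (O(X) = -3*4 - 4 = -12 - 4 = -16)
F(m, W) = 2*W*m (F(m, W) = (2*W)*m = 2*W*m)
1/F(O(3), 109) = 1/(2*109*(-16)) = 1/(-3488) = -1/3488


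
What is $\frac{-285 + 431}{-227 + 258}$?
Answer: $\frac{146}{31} \approx 4.7097$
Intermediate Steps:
$\frac{-285 + 431}{-227 + 258} = \frac{146}{31}$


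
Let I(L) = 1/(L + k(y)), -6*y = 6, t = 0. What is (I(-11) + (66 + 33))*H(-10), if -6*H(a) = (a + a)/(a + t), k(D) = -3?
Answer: -1385/42 ≈ -32.976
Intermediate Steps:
y = -1 (y = -⅙*6 = -1)
I(L) = 1/(-3 + L) (I(L) = 1/(L - 3) = 1/(-3 + L))
H(a) = -⅓ (H(a) = -(a + a)/(6*(a + 0)) = -2*a/(6*a) = -⅙*2 = -⅓)
(I(-11) + (66 + 33))*H(-10) = (1/(-3 - 11) + (66 + 33))*(-⅓) = (1/(-14) + 99)*(-⅓) = (-1/14 + 99)*(-⅓) = (1385/14)*(-⅓) = -1385/42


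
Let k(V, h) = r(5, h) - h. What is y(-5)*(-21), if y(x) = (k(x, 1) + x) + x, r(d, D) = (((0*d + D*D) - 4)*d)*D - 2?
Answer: 588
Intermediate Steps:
r(d, D) = -2 + D*d*(-4 + D²) (r(d, D) = (((0 + D²) - 4)*d)*D - 2 = ((D² - 4)*d)*D - 2 = ((-4 + D²)*d)*D - 2 = (d*(-4 + D²))*D - 2 = D*d*(-4 + D²) - 2 = -2 + D*d*(-4 + D²))
k(V, h) = -2 - 21*h + 5*h³ (k(V, h) = (-2 + 5*h³ - 4*h*5) - h = (-2 + 5*h³ - 20*h) - h = (-2 - 20*h + 5*h³) - h = -2 - 21*h + 5*h³)
y(x) = -18 + 2*x (y(x) = ((-2 - 21*1 + 5*1³) + x) + x = ((-2 - 21 + 5*1) + x) + x = ((-2 - 21 + 5) + x) + x = (-18 + x) + x = -18 + 2*x)
y(-5)*(-21) = (-18 + 2*(-5))*(-21) = (-18 - 10)*(-21) = -28*(-21) = 588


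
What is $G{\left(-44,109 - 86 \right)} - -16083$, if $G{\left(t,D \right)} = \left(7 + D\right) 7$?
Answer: $16293$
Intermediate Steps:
$G{\left(t,D \right)} = 49 + 7 D$
$G{\left(-44,109 - 86 \right)} - -16083 = \left(49 + 7 \left(109 - 86\right)\right) - -16083 = \left(49 + 7 \cdot 23\right) + 16083 = \left(49 + 161\right) + 16083 = 210 + 16083 = 16293$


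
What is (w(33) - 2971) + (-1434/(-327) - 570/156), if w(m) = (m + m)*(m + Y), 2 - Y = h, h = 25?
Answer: -6547301/2834 ≈ -2310.3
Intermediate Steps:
Y = -23 (Y = 2 - 1*25 = 2 - 25 = -23)
w(m) = 2*m*(-23 + m) (w(m) = (m + m)*(m - 23) = (2*m)*(-23 + m) = 2*m*(-23 + m))
(w(33) - 2971) + (-1434/(-327) - 570/156) = (2*33*(-23 + 33) - 2971) + (-1434/(-327) - 570/156) = (2*33*10 - 2971) + (-1434*(-1/327) - 570*1/156) = (660 - 2971) + (478/109 - 95/26) = -2311 + 2073/2834 = -6547301/2834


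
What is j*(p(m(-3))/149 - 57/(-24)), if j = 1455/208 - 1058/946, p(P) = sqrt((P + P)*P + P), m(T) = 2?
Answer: 10985477/787072 + 578183*sqrt(10)/14659216 ≈ 14.082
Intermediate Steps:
p(P) = sqrt(P + 2*P**2) (p(P) = sqrt((2*P)*P + P) = sqrt(2*P**2 + P) = sqrt(P + 2*P**2))
j = 578183/98384 (j = 1455*(1/208) - 1058*1/946 = 1455/208 - 529/473 = 578183/98384 ≈ 5.8768)
j*(p(m(-3))/149 - 57/(-24)) = 578183*(sqrt(2*(1 + 2*2))/149 - 57/(-24))/98384 = 578183*(sqrt(2*(1 + 4))*(1/149) - 57*(-1/24))/98384 = 578183*(sqrt(2*5)*(1/149) + 19/8)/98384 = 578183*(sqrt(10)*(1/149) + 19/8)/98384 = 578183*(sqrt(10)/149 + 19/8)/98384 = 578183*(19/8 + sqrt(10)/149)/98384 = 10985477/787072 + 578183*sqrt(10)/14659216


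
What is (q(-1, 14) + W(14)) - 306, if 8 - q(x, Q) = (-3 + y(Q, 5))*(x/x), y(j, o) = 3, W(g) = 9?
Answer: -289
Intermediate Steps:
q(x, Q) = 8 (q(x, Q) = 8 - (-3 + 3)*x/x = 8 - 0 = 8 - 1*0 = 8 + 0 = 8)
(q(-1, 14) + W(14)) - 306 = (8 + 9) - 306 = 17 - 306 = -289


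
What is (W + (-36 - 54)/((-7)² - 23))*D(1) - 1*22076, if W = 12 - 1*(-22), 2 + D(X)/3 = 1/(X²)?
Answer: -288179/13 ≈ -22168.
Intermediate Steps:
D(X) = -6 + 3/X² (D(X) = -6 + 3/(X²) = -6 + 3/X²)
W = 34 (W = 12 + 22 = 34)
(W + (-36 - 54)/((-7)² - 23))*D(1) - 1*22076 = (34 + (-36 - 54)/((-7)² - 23))*(-6 + 3/1²) - 1*22076 = (34 - 90/(49 - 23))*(-6 + 3*1) - 22076 = (34 - 90/26)*(-6 + 3) - 22076 = (34 - 90*1/26)*(-3) - 22076 = (34 - 45/13)*(-3) - 22076 = (397/13)*(-3) - 22076 = -1191/13 - 22076 = -288179/13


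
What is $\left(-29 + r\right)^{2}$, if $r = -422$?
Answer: $203401$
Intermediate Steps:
$\left(-29 + r\right)^{2} = \left(-29 - 422\right)^{2} = \left(-451\right)^{2} = 203401$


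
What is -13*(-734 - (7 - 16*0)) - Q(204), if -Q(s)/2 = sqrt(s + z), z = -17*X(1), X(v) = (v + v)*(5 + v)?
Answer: 9633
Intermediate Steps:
X(v) = 2*v*(5 + v) (X(v) = (2*v)*(5 + v) = 2*v*(5 + v))
z = -204 (z = -34*(5 + 1) = -34*6 = -17*12 = -204)
Q(s) = -2*sqrt(-204 + s) (Q(s) = -2*sqrt(s - 204) = -2*sqrt(-204 + s))
-13*(-734 - (7 - 16*0)) - Q(204) = -13*(-734 - (7 - 16*0)) - (-2)*sqrt(-204 + 204) = -13*(-734 - (7 + 0)) - (-2)*sqrt(0) = -13*(-734 - 1*7) - (-2)*0 = -13*(-734 - 7) - 1*0 = -13*(-741) + 0 = 9633 + 0 = 9633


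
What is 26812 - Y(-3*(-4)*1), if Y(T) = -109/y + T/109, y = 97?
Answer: 283493993/10573 ≈ 26813.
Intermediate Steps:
Y(T) = -109/97 + T/109
26812 - Y(-3*(-4)*1) = 26812 - (-109/97 + (-3*(-4)*1)/109) = 26812 - (-109/97 + (12*1)/109) = 26812 - (-109/97 + (1/109)*12) = 26812 - (-109/97 + 12/109) = 26812 - 1*(-10717/10573) = 26812 + 10717/10573 = 283493993/10573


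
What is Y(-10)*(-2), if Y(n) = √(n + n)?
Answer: -4*I*√5 ≈ -8.9443*I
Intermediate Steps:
Y(n) = √2*√n (Y(n) = √(2*n) = √2*√n)
Y(-10)*(-2) = (√2*√(-10))*(-2) = (√2*(I*√10))*(-2) = (2*I*√5)*(-2) = -4*I*√5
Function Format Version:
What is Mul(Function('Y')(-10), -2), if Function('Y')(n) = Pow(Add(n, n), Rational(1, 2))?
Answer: Mul(-4, I, Pow(5, Rational(1, 2))) ≈ Mul(-8.9443, I)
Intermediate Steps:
Function('Y')(n) = Mul(Pow(2, Rational(1, 2)), Pow(n, Rational(1, 2))) (Function('Y')(n) = Pow(Mul(2, n), Rational(1, 2)) = Mul(Pow(2, Rational(1, 2)), Pow(n, Rational(1, 2))))
Mul(Function('Y')(-10), -2) = Mul(Mul(Pow(2, Rational(1, 2)), Pow(-10, Rational(1, 2))), -2) = Mul(Mul(Pow(2, Rational(1, 2)), Mul(I, Pow(10, Rational(1, 2)))), -2) = Mul(Mul(2, I, Pow(5, Rational(1, 2))), -2) = Mul(-4, I, Pow(5, Rational(1, 2)))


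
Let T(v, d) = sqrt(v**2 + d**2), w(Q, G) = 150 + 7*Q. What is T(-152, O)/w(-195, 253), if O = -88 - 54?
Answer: -2*sqrt(10817)/1215 ≈ -0.17120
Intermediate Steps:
O = -142
T(v, d) = sqrt(d**2 + v**2)
T(-152, O)/w(-195, 253) = sqrt((-142)**2 + (-152)**2)/(150 + 7*(-195)) = sqrt(20164 + 23104)/(150 - 1365) = sqrt(43268)/(-1215) = (2*sqrt(10817))*(-1/1215) = -2*sqrt(10817)/1215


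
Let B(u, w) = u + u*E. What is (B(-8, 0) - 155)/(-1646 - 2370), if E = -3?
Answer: 139/4016 ≈ 0.034612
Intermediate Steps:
B(u, w) = -2*u (B(u, w) = u + u*(-3) = u - 3*u = -2*u)
(B(-8, 0) - 155)/(-1646 - 2370) = (-2*(-8) - 155)/(-1646 - 2370) = (16 - 155)/(-4016) = -139*(-1/4016) = 139/4016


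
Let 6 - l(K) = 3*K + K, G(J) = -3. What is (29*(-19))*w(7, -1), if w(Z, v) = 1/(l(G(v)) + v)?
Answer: -551/17 ≈ -32.412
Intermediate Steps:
l(K) = 6 - 4*K (l(K) = 6 - (3*K + K) = 6 - 4*K)
w(Z, v) = 1/(18 + v) (w(Z, v) = 1/((6 - 4*(-3)) + v) = 1/((6 + 12) + v) = 1/(18 + v))
(29*(-19))*w(7, -1) = (29*(-19))/(18 - 1) = -551/17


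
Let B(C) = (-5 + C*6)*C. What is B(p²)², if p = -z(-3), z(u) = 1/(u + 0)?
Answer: 169/729 ≈ 0.23182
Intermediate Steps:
z(u) = 1/u
p = ⅓ (p = -1/(-3) = -1*(-⅓) = ⅓ ≈ 0.33333)
B(C) = C*(-5 + 6*C) (B(C) = (-5 + 6*C)*C = C*(-5 + 6*C))
B(p²)² = ((⅓)²*(-5 + 6*(⅓)²))² = ((-5 + 6*(⅑))/9)² = ((-5 + ⅔)/9)² = ((⅑)*(-13/3))² = (-13/27)² = 169/729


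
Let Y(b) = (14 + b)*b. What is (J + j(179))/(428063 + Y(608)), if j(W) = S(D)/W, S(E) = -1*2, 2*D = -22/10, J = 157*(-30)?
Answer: -843092/144316781 ≈ -0.0058420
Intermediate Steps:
J = -4710
D = -11/10 (D = (-22/10)/2 = (-22*⅒)/2 = (½)*(-11/5) = -11/10 ≈ -1.1000)
S(E) = -2
j(W) = -2/W
Y(b) = b*(14 + b)
(J + j(179))/(428063 + Y(608)) = (-4710 - 2/179)/(428063 + 608*(14 + 608)) = (-4710 - 2*1/179)/(428063 + 608*622) = (-4710 - 2/179)/(428063 + 378176) = -843092/179/806239 = -843092/179*1/806239 = -843092/144316781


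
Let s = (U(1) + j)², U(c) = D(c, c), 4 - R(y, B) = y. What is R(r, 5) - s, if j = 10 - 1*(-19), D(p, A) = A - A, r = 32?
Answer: -869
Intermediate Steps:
R(y, B) = 4 - y
D(p, A) = 0
U(c) = 0
j = 29 (j = 10 + 19 = 29)
s = 841 (s = (0 + 29)² = 29² = 841)
R(r, 5) - s = (4 - 1*32) - 1*841 = (4 - 32) - 841 = -28 - 841 = -869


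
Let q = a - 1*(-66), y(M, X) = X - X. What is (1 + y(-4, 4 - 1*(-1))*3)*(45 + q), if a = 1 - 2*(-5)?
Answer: 122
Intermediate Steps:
a = 11 (a = 1 + 10 = 11)
y(M, X) = 0
q = 77 (q = 11 - 1*(-66) = 11 + 66 = 77)
(1 + y(-4, 4 - 1*(-1))*3)*(45 + q) = (1 + 0*3)*(45 + 77) = (1 + 0)*122 = 1*122 = 122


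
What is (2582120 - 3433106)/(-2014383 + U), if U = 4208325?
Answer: -141831/365657 ≈ -0.38788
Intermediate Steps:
(2582120 - 3433106)/(-2014383 + U) = (2582120 - 3433106)/(-2014383 + 4208325) = -850986/2193942 = -850986*1/2193942 = -141831/365657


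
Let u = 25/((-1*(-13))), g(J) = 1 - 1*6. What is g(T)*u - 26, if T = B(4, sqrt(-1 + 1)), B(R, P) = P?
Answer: -463/13 ≈ -35.615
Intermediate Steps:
T = 0 (T = sqrt(-1 + 1) = sqrt(0) = 0)
g(J) = -5 (g(J) = 1 - 6 = -5)
u = 25/13 ≈ 1.9231
g(T)*u - 26 = -5*25/13 - 26 = -125/13 - 26 = -463/13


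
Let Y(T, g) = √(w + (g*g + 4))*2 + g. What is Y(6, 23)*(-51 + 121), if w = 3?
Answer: 1610 + 280*√134 ≈ 4851.2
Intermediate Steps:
Y(T, g) = g + 2*√(7 + g²) (Y(T, g) = √(3 + (g*g + 4))*2 + g = √(3 + (g² + 4))*2 + g = √(3 + (4 + g²))*2 + g = √(7 + g²)*2 + g = 2*√(7 + g²) + g = g + 2*√(7 + g²))
Y(6, 23)*(-51 + 121) = (23 + 2*√(7 + 23²))*(-51 + 121) = (23 + 2*√(7 + 529))*70 = (23 + 2*√536)*70 = (23 + 2*(2*√134))*70 = (23 + 4*√134)*70 = 1610 + 280*√134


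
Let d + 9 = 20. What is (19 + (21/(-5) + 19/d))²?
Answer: 826281/3025 ≈ 273.15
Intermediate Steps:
d = 11 (d = -9 + 20 = 11)
(19 + (21/(-5) + 19/d))² = (19 + (21/(-5) + 19/11))² = (19 + (21*(-⅕) + 19*(1/11)))² = (19 + (-21/5 + 19/11))² = (19 - 136/55)² = (909/55)² = 826281/3025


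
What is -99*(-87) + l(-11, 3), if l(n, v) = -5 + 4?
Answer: 8612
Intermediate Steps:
l(n, v) = -1
-99*(-87) + l(-11, 3) = -99*(-87) - 1 = 8613 - 1 = 8612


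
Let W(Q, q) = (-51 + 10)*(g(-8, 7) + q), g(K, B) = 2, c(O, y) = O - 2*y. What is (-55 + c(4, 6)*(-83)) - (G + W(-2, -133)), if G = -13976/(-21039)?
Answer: -100201694/21039 ≈ -4762.7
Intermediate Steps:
c(O, y) = O - 2*y
G = 13976/21039 (G = -13976*(-1/21039) = 13976/21039 ≈ 0.66429)
W(Q, q) = -82 - 41*q (W(Q, q) = (-51 + 10)*(2 + q) = -41*(2 + q) = -82 - 41*q)
(-55 + c(4, 6)*(-83)) - (G + W(-2, -133)) = (-55 + (4 - 2*6)*(-83)) - (13976/21039 + (-82 - 41*(-133))) = (-55 + (4 - 12)*(-83)) - (13976/21039 + (-82 + 5453)) = (-55 - 8*(-83)) - (13976/21039 + 5371) = (-55 + 664) - 1*113014445/21039 = 609 - 113014445/21039 = -100201694/21039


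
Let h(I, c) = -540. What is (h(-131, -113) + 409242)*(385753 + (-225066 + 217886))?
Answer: 154723542246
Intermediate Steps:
(h(-131, -113) + 409242)*(385753 + (-225066 + 217886)) = (-540 + 409242)*(385753 + (-225066 + 217886)) = 408702*(385753 - 7180) = 408702*378573 = 154723542246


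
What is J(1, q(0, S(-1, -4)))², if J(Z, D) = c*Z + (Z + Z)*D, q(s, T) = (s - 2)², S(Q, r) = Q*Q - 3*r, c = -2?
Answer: 36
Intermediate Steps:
S(Q, r) = Q² - 3*r
q(s, T) = (-2 + s)²
J(Z, D) = -2*Z + 2*D*Z (J(Z, D) = -2*Z + (Z + Z)*D = -2*Z + (2*Z)*D = -2*Z + 2*D*Z)
J(1, q(0, S(-1, -4)))² = (2*1*(-1 + (-2 + 0)²))² = (2*1*(-1 + (-2)²))² = (2*1*(-1 + 4))² = (2*1*3)² = 6² = 36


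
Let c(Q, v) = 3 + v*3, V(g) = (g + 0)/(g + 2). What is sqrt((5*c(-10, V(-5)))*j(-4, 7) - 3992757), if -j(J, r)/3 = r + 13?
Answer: I*sqrt(3995157) ≈ 1998.8*I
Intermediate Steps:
V(g) = g/(2 + g)
j(J, r) = -39 - 3*r (j(J, r) = -3*(r + 13) = -3*(13 + r) = -39 - 3*r)
c(Q, v) = 3 + 3*v
sqrt((5*c(-10, V(-5)))*j(-4, 7) - 3992757) = sqrt((5*(3 + 3*(-5/(2 - 5))))*(-39 - 3*7) - 3992757) = sqrt((5*(3 + 3*(-5/(-3))))*(-39 - 21) - 3992757) = sqrt((5*(3 + 3*(-5*(-1/3))))*(-60) - 3992757) = sqrt((5*(3 + 3*(5/3)))*(-60) - 3992757) = sqrt((5*(3 + 5))*(-60) - 3992757) = sqrt((5*8)*(-60) - 3992757) = sqrt(40*(-60) - 3992757) = sqrt(-2400 - 3992757) = sqrt(-3995157) = I*sqrt(3995157)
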